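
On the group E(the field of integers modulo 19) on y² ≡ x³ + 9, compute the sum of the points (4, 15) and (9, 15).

(6, 4)

(4, 15) + (9, 15). λ = (15 - 15)/(9 - 4) ≡ 0/5 mod 19. 5⁻¹ ≡ 4 (mod 19) since 5·4 = 20 ≡ 1, so λ ≡ 0.
  x = λ² - 4 - 9 = 0 - 13 ≡ 6; y = λ·(4 - 6) - 15 ≡ 4. → (6, 4)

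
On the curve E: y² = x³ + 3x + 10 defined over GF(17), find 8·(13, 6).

(15, 9)

Write Q = (13, 6).
Repeated addition: build up to 8Q.
2Q: tangent at (13, 6): λ = (3·13² + 3)/(2·6) ≡ 0/12. 12⁻¹ ≡ 10 (mod 17), so λ ≡ 0·10 ≡ 0.
  x = λ² - 13 - 13 = 0 - 26 ≡ 8; y = λ·(13 - 8) - 6 ≡ 11. → (8, 11)
3Q: (8, 11) + (13, 6). λ = (6 - 11)/(13 - 8) ≡ 12/5 mod 17. 5⁻¹ ≡ 7 (mod 17), so λ ≡ 16.
  x = λ² - 8 - 13 = 256 - 21 ≡ 14; y = λ·(8 - 14) - 11 ≡ 12. → (14, 12)
4Q: (14, 12) + (13, 6). λ = (6 - 12)/(13 - 14) ≡ 11/16 mod 17. 16⁻¹ ≡ 16 (mod 17), so λ ≡ 6.
  x = λ² - 14 - 13 = 36 - 27 ≡ 9; y = λ·(14 - 9) - 12 ≡ 1. → (9, 1)
5Q: (9, 1) + (13, 6). λ = (6 - 1)/(13 - 9) ≡ 5/4 mod 17. 4⁻¹ ≡ 13 (mod 17), so λ ≡ 14.
  x = λ² - 9 - 13 = 196 - 22 ≡ 4; y = λ·(9 - 4) - 1 ≡ 1. → (4, 1)
6Q: (4, 1) + (13, 6). λ = (6 - 1)/(13 - 4) ≡ 5/9 mod 17. 9⁻¹ ≡ 2 (mod 17), so λ ≡ 10.
  x = λ² - 4 - 13 = 100 - 17 ≡ 15; y = λ·(4 - 15) - 1 ≡ 8. → (15, 8)
7Q: (15, 8) + (13, 6). λ = (6 - 8)/(13 - 15) ≡ 15/15 mod 17. 15⁻¹ ≡ 8 (mod 17), so λ ≡ 1.
  x = λ² - 15 - 13 = 1 - 28 ≡ 7; y = λ·(15 - 7) - 8 ≡ 0. → (7, 0)
8Q: (7, 0) + (13, 6). λ = (6 - 0)/(13 - 7) ≡ 6/6 mod 17. 6⁻¹ ≡ 3 (mod 17), so λ ≡ 1.
  x = λ² - 7 - 13 = 1 - 20 ≡ 15; y = λ·(7 - 15) - 0 ≡ 9. → (15, 9)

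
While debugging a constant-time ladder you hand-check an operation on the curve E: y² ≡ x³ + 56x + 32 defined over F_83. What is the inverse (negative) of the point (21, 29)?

(21, 54)

-(21, 29) = (21, -29 mod 83) = (21, 54).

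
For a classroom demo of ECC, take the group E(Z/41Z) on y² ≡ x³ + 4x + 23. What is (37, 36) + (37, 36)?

tangent at (37, 36): λ = (3·37² + 4)/(2·36) ≡ 11/31. 31⁻¹ ≡ 4 (mod 41) since 31·4 = 124 ≡ 1, so λ ≡ 11·4 ≡ 3.
  x = λ² - 37 - 37 = 9 - 74 ≡ 17; y = λ·(37 - 17) - 36 ≡ 24. → (17, 24)

(17, 24)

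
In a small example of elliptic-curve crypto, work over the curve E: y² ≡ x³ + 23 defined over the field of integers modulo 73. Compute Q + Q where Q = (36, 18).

(58, 15)

tangent at (36, 18): λ = (3·36² + 0)/(2·18) ≡ 19/36. 36⁻¹ ≡ 71 (mod 73) since 36·71 = 2556 ≡ 1, so λ ≡ 19·71 ≡ 35.
  x = λ² - 36 - 36 = 1225 - 72 ≡ 58; y = λ·(36 - 58) - 18 ≡ 15. → (58, 15)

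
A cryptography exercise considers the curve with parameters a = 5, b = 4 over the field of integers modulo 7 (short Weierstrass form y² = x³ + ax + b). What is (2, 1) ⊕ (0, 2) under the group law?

(0, 5)

(2, 1) + (0, 2). λ = (2 - 1)/(0 - 2) ≡ 1/5 mod 7. 5⁻¹ ≡ 3 (mod 7) since 5·3 = 15 ≡ 1, so λ ≡ 3.
  x = λ² - 2 - 0 = 9 - 2 ≡ 0; y = λ·(2 - 0) - 1 ≡ 5. → (0, 5)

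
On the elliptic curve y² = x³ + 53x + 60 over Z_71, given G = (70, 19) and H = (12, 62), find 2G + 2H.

(35, 42)

First 2G:
Repeated addition: build up to 2G.
2G: tangent at (70, 19): λ = (3·70² + 53)/(2·19) ≡ 56/38. 38⁻¹ ≡ 43 (mod 71), so λ ≡ 56·43 ≡ 65.
  x = λ² - 70 - 70 = 4225 - 140 ≡ 38; y = λ·(70 - 38) - 19 ≡ 2. → (38, 2)
2G = (38, 2).
Next 2H:
Repeated addition: build up to 2H.
2H: tangent at (12, 62): λ = (3·12² + 53)/(2·62) ≡ 59/53. 53⁻¹ ≡ 67 (mod 71) since 53·67 = 3551 ≡ 1, so λ ≡ 59·67 ≡ 48.
  x = λ² - 12 - 12 = 2304 - 24 ≡ 8; y = λ·(12 - 8) - 62 ≡ 59. → (8, 59)
2H = (8, 59).
Finally 2G + 2H:
(38, 2) + (8, 59). λ = (59 - 2)/(8 - 38) ≡ 57/41 mod 71. 41⁻¹ ≡ 26 (mod 71) since 41·26 = 1066 ≡ 1, so λ ≡ 62.
  x = λ² - 38 - 8 = 3844 - 46 ≡ 35; y = λ·(38 - 35) - 2 ≡ 42. → (35, 42)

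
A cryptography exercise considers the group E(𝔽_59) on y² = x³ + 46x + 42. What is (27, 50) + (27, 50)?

tangent at (27, 50): λ = (3·27² + 46)/(2·50) ≡ 50/41. 41⁻¹ ≡ 36 (mod 59) since 41·36 = 1476 ≡ 1, so λ ≡ 50·36 ≡ 30.
  x = λ² - 27 - 27 = 900 - 54 ≡ 20; y = λ·(27 - 20) - 50 ≡ 42. → (20, 42)

(20, 42)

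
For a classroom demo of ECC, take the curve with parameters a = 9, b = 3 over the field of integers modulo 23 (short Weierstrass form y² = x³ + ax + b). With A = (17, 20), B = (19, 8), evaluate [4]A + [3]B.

(17, 3)

First 4A:
Repeated addition: build up to 4A.
2A: tangent at (17, 20): λ = (3·17² + 9)/(2·20) ≡ 2/17. 17⁻¹ ≡ 19 (mod 23) since 17·19 = 323 ≡ 1, so λ ≡ 2·19 ≡ 15.
  x = λ² - 17 - 17 = 225 - 34 ≡ 7; y = λ·(17 - 7) - 20 ≡ 15. → (7, 15)
3A: (7, 15) + (17, 20). λ = (20 - 15)/(17 - 7) ≡ 5/10 mod 23. 10⁻¹ ≡ 7 (mod 23), so λ ≡ 12.
  x = λ² - 7 - 17 = 144 - 24 ≡ 5; y = λ·(7 - 5) - 15 ≡ 9. → (5, 9)
4A: (5, 9) + (17, 20). λ = (20 - 9)/(17 - 5) ≡ 11/12 mod 23. 12⁻¹ ≡ 2 (mod 23), so λ ≡ 22.
  x = λ² - 5 - 17 = 484 - 22 ≡ 2; y = λ·(5 - 2) - 9 ≡ 11. → (2, 11)
4A = (2, 11).
Next 3B:
Repeated addition: build up to 3B.
2B: tangent at (19, 8): λ = (3·19² + 9)/(2·8) ≡ 11/16. 16⁻¹ ≡ 13 (mod 23) since 16·13 = 208 ≡ 1, so λ ≡ 11·13 ≡ 5.
  x = λ² - 19 - 19 = 25 - 38 ≡ 10; y = λ·(19 - 10) - 8 ≡ 14. → (10, 14)
3B: (10, 14) + (19, 8). λ = (8 - 14)/(19 - 10) ≡ 17/9 mod 23. 9⁻¹ ≡ 18 (mod 23), so λ ≡ 7.
  x = λ² - 10 - 19 = 49 - 29 ≡ 20; y = λ·(10 - 20) - 14 ≡ 8. → (20, 8)
3B = (20, 8).
Finally 4A + 3B:
(2, 11) + (20, 8). λ = (8 - 11)/(20 - 2) ≡ 20/18 mod 23. 18⁻¹ ≡ 9 (mod 23) since 18·9 = 162 ≡ 1, so λ ≡ 19.
  x = λ² - 2 - 20 = 361 - 22 ≡ 17; y = λ·(2 - 17) - 11 ≡ 3. → (17, 3)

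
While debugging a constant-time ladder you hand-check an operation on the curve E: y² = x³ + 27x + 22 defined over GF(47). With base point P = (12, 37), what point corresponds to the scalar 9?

Repeated addition: build up to 9P.
2P: tangent at (12, 37): λ = (3·12² + 27)/(2·37) ≡ 36/27. 27⁻¹ ≡ 7 (mod 47), so λ ≡ 36·7 ≡ 17.
  x = λ² - 12 - 12 = 289 - 24 ≡ 30; y = λ·(12 - 30) - 37 ≡ 33. → (30, 33)
3P: (30, 33) + (12, 37). λ = (37 - 33)/(12 - 30) ≡ 4/29 mod 47. 29⁻¹ ≡ 13 (mod 47), so λ ≡ 5.
  x = λ² - 30 - 12 = 25 - 42 ≡ 30; y = λ·(30 - 30) - 33 ≡ 14. → (30, 14)
4P: (30, 14) + (12, 37). λ = (37 - 14)/(12 - 30) ≡ 23/29 mod 47. 29⁻¹ ≡ 13 (mod 47), so λ ≡ 17.
  x = λ² - 30 - 12 = 289 - 42 ≡ 12; y = λ·(30 - 12) - 14 ≡ 10. → (12, 10)
5P: (12, 10) + (12, 37): same x and y₁ ≡ -y₂, so the sum is O.
6P: O + (12, 37) = (12, 37) (identity).
7P: tangent at (12, 37): λ = (3·12² + 27)/(2·37) ≡ 36/27. 27⁻¹ ≡ 7 (mod 47), so λ ≡ 36·7 ≡ 17.
  x = λ² - 12 - 12 = 289 - 24 ≡ 30; y = λ·(12 - 30) - 37 ≡ 33. → (30, 33)
8P: (30, 33) + (12, 37). λ = (37 - 33)/(12 - 30) ≡ 4/29 mod 47. 29⁻¹ ≡ 13 (mod 47), so λ ≡ 5.
  x = λ² - 30 - 12 = 25 - 42 ≡ 30; y = λ·(30 - 30) - 33 ≡ 14. → (30, 14)
9P: (30, 14) + (12, 37). λ = (37 - 14)/(12 - 30) ≡ 23/29 mod 47. 29⁻¹ ≡ 13 (mod 47) since 29·13 = 377 ≡ 1, so λ ≡ 17.
  x = λ² - 30 - 12 = 289 - 42 ≡ 12; y = λ·(30 - 12) - 14 ≡ 10. → (12, 10)

(12, 10)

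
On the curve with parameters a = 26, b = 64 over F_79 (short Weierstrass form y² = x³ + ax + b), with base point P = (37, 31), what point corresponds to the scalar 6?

(35, 2)

Double-and-add on 6 = (110)₂. Start with P = (37, 31) for the leading 1-bit.
double: tangent at (37, 31): λ = (3·37² + 26)/(2·31) ≡ 25/62. 62⁻¹ ≡ 65 (mod 79), so λ ≡ 25·65 ≡ 45.
  x = λ² - 37 - 37 = 2025 - 74 ≡ 55; y = λ·(37 - 55) - 31 ≡ 28. → (55, 28)
add P: (55, 28) + (37, 31). λ = (31 - 28)/(37 - 55) ≡ 3/61 mod 79. 61⁻¹ ≡ 57 (mod 79), so λ ≡ 13.
  x = λ² - 55 - 37 = 169 - 92 ≡ 77; y = λ·(55 - 77) - 28 ≡ 2. → (77, 2)
double: tangent at (77, 2): λ = (3·77² + 26)/(2·2) ≡ 38/4. 4⁻¹ ≡ 20 (mod 79), so λ ≡ 38·20 ≡ 49.
  x = λ² - 77 - 77 = 2401 - 154 ≡ 35; y = λ·(77 - 35) - 2 ≡ 2. → (35, 2)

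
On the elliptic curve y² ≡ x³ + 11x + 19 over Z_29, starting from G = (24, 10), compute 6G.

Double-and-add on 6 = (110)₂. Start with G = (24, 10) for the leading 1-bit.
double: tangent at (24, 10): λ = (3·24² + 11)/(2·10) ≡ 28/20. 20⁻¹ ≡ 16 (mod 29), so λ ≡ 28·16 ≡ 13.
  x = λ² - 24 - 24 = 169 - 48 ≡ 5; y = λ·(24 - 5) - 10 ≡ 5. → (5, 5)
add G: (5, 5) + (24, 10). λ = (10 - 5)/(24 - 5) ≡ 5/19 mod 29. 19⁻¹ ≡ 26 (mod 29) since 19·26 = 494 ≡ 1, so λ ≡ 14.
  x = λ² - 5 - 24 = 196 - 29 ≡ 22; y = λ·(5 - 22) - 5 ≡ 18. → (22, 18)
double: tangent at (22, 18): λ = (3·22² + 11)/(2·18) ≡ 13/7. 7⁻¹ ≡ 25 (mod 29) since 7·25 = 175 ≡ 1, so λ ≡ 13·25 ≡ 6.
  x = λ² - 22 - 22 = 36 - 44 ≡ 21; y = λ·(22 - 21) - 18 ≡ 17. → (21, 17)

(21, 17)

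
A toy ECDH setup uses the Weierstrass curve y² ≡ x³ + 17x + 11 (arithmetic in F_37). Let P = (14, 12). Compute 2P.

(10, 21)

tangent at (14, 12): λ = (3·14² + 17)/(2·12) ≡ 13/24. 24⁻¹ ≡ 17 (mod 37), so λ ≡ 13·17 ≡ 36.
  x = λ² - 14 - 14 = 1296 - 28 ≡ 10; y = λ·(14 - 10) - 12 ≡ 21. → (10, 21)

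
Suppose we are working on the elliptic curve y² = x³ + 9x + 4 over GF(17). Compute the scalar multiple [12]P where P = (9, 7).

Repeated addition: build up to 12P.
2P: tangent at (9, 7): λ = (3·9² + 9)/(2·7) ≡ 14/14. 14⁻¹ ≡ 11 (mod 17), so λ ≡ 14·11 ≡ 1.
  x = λ² - 9 - 9 = 1 - 18 ≡ 0; y = λ·(9 - 0) - 7 ≡ 2. → (0, 2)
3P: (0, 2) + (9, 7). λ = (7 - 2)/(9 - 0) ≡ 5/9 mod 17. 9⁻¹ ≡ 2 (mod 17), so λ ≡ 10.
  x = λ² - 0 - 9 = 100 - 9 ≡ 6; y = λ·(0 - 6) - 2 ≡ 6. → (6, 6)
4P: (6, 6) + (9, 7). λ = (7 - 6)/(9 - 6) ≡ 1/3 mod 17. 3⁻¹ ≡ 6 (mod 17), so λ ≡ 6.
  x = λ² - 6 - 9 = 36 - 15 ≡ 4; y = λ·(6 - 4) - 6 ≡ 6. → (4, 6)
5P: (4, 6) + (9, 7). λ = (7 - 6)/(9 - 4) ≡ 1/5 mod 17. 5⁻¹ ≡ 7 (mod 17), so λ ≡ 7.
  x = λ² - 4 - 9 = 49 - 13 ≡ 2; y = λ·(4 - 2) - 6 ≡ 8. → (2, 8)
6P: (2, 8) + (9, 7). λ = (7 - 8)/(9 - 2) ≡ 16/7 mod 17. 7⁻¹ ≡ 5 (mod 17), so λ ≡ 12.
  x = λ² - 2 - 9 = 144 - 11 ≡ 14; y = λ·(2 - 14) - 8 ≡ 1. → (14, 1)
7P: (14, 1) + (9, 7). λ = (7 - 1)/(9 - 14) ≡ 6/12 mod 17. 12⁻¹ ≡ 10 (mod 17), so λ ≡ 9.
  x = λ² - 14 - 9 = 81 - 23 ≡ 7; y = λ·(14 - 7) - 1 ≡ 11. → (7, 11)
8P: (7, 11) + (9, 7). λ = (7 - 11)/(9 - 7) ≡ 13/2 mod 17. 2⁻¹ ≡ 9 (mod 17) since 2·9 = 18 ≡ 1, so λ ≡ 15.
  x = λ² - 7 - 9 = 225 - 16 ≡ 5; y = λ·(7 - 5) - 11 ≡ 2. → (5, 2)
9P: (5, 2) + (9, 7). λ = (7 - 2)/(9 - 5) ≡ 5/4 mod 17. 4⁻¹ ≡ 13 (mod 17) since 4·13 = 52 ≡ 1, so λ ≡ 14.
  x = λ² - 5 - 9 = 196 - 14 ≡ 12; y = λ·(5 - 12) - 2 ≡ 2. → (12, 2)
10P: (12, 2) + (9, 7). λ = (7 - 2)/(9 - 12) ≡ 5/14 mod 17. 14⁻¹ ≡ 11 (mod 17) since 14·11 = 154 ≡ 1, so λ ≡ 4.
  x = λ² - 12 - 9 = 16 - 21 ≡ 12; y = λ·(12 - 12) - 2 ≡ 15. → (12, 15)
11P: (12, 15) + (9, 7). λ = (7 - 15)/(9 - 12) ≡ 9/14 mod 17. 14⁻¹ ≡ 11 (mod 17), so λ ≡ 14.
  x = λ² - 12 - 9 = 196 - 21 ≡ 5; y = λ·(12 - 5) - 15 ≡ 15. → (5, 15)
12P: (5, 15) + (9, 7). λ = (7 - 15)/(9 - 5) ≡ 9/4 mod 17. 4⁻¹ ≡ 13 (mod 17), so λ ≡ 15.
  x = λ² - 5 - 9 = 225 - 14 ≡ 7; y = λ·(5 - 7) - 15 ≡ 6. → (7, 6)

(7, 6)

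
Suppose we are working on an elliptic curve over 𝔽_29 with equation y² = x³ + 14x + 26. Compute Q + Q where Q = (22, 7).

tangent at (22, 7): λ = (3·22² + 14)/(2·7) ≡ 16/14. 14⁻¹ ≡ 27 (mod 29), so λ ≡ 16·27 ≡ 26.
  x = λ² - 22 - 22 = 676 - 44 ≡ 23; y = λ·(22 - 23) - 7 ≡ 25. → (23, 25)

(23, 25)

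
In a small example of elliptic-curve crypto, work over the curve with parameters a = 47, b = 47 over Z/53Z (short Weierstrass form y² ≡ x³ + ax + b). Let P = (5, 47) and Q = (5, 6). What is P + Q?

O

The two points share x = 5 and their y-coordinates satisfy 47 + 6 ≡ 0 (mod 53), so they are inverses. Their sum is ∞.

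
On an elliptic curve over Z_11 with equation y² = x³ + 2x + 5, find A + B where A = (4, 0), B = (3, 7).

(9, 2)

(4, 0) + (3, 7). λ = (7 - 0)/(3 - 4) ≡ 7/10 mod 11. 10⁻¹ ≡ 10 (mod 11), so λ ≡ 4.
  x = λ² - 4 - 3 = 16 - 7 ≡ 9; y = λ·(4 - 9) - 0 ≡ 2. → (9, 2)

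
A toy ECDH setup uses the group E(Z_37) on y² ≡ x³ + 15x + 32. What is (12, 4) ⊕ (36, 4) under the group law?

(26, 33)

(12, 4) + (36, 4). λ = (4 - 4)/(36 - 12) ≡ 0/24 mod 37. 24⁻¹ ≡ 17 (mod 37), so λ ≡ 0.
  x = λ² - 12 - 36 = 0 - 48 ≡ 26; y = λ·(12 - 26) - 4 ≡ 33. → (26, 33)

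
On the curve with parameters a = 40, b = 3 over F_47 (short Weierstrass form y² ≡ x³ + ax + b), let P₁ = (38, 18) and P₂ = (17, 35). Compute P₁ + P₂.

(38, 18) + (17, 35). λ = (35 - 18)/(17 - 38) ≡ 17/26 mod 47. 26⁻¹ ≡ 38 (mod 47) since 26·38 = 988 ≡ 1, so λ ≡ 35.
  x = λ² - 38 - 17 = 1225 - 55 ≡ 42; y = λ·(38 - 42) - 18 ≡ 30. → (42, 30)

(42, 30)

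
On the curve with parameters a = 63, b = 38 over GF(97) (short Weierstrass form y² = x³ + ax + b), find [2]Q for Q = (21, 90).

tangent at (21, 90): λ = (3·21² + 63)/(2·90) ≡ 28/83. 83⁻¹ ≡ 90 (mod 97), so λ ≡ 28·90 ≡ 95.
  x = λ² - 21 - 21 = 9025 - 42 ≡ 59; y = λ·(21 - 59) - 90 ≡ 83. → (59, 83)

(59, 83)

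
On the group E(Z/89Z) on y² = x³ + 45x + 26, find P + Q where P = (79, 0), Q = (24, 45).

(79, 0) + (24, 45). λ = (45 - 0)/(24 - 79) ≡ 45/34 mod 89. 34⁻¹ ≡ 55 (mod 89) since 34·55 = 1870 ≡ 1, so λ ≡ 72.
  x = λ² - 79 - 24 = 5184 - 103 ≡ 8; y = λ·(79 - 8) - 0 ≡ 39. → (8, 39)

(8, 39)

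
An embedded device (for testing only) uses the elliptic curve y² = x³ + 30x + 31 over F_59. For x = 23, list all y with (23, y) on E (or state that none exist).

x³ + 30x + 31 = 12888 ≡ 26 (mod 59).
Square roots of 26 mod 59: 12 and 47 (since 12² = 144 ≡ 26).

12, 47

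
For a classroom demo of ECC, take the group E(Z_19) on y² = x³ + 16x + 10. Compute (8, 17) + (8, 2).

The two points share x = 8 and their y-coordinates satisfy 17 + 2 ≡ 0 (mod 19), so they are inverses. Their sum is O.

O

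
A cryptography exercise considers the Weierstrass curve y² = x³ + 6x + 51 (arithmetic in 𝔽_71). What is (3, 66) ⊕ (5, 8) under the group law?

(52, 6)

(3, 66) + (5, 8). λ = (8 - 66)/(5 - 3) ≡ 13/2 mod 71. 2⁻¹ ≡ 36 (mod 71) since 2·36 = 72 ≡ 1, so λ ≡ 42.
  x = λ² - 3 - 5 = 1764 - 8 ≡ 52; y = λ·(3 - 52) - 66 ≡ 6. → (52, 6)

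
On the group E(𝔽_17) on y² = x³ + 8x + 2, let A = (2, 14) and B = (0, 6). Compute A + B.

(2, 14) + (0, 6). λ = (6 - 14)/(0 - 2) ≡ 9/15 mod 17. 15⁻¹ ≡ 8 (mod 17), so λ ≡ 4.
  x = λ² - 2 - 0 = 16 - 2 ≡ 14; y = λ·(2 - 14) - 14 ≡ 6. → (14, 6)

(14, 6)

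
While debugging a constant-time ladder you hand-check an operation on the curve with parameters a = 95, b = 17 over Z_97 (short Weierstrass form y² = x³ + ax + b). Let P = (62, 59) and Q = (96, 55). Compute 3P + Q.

First 3P:
Repeated addition: build up to 3P.
2P: tangent at (62, 59): λ = (3·62² + 95)/(2·59) ≡ 84/21. 21⁻¹ ≡ 37 (mod 97), so λ ≡ 84·37 ≡ 4.
  x = λ² - 62 - 62 = 16 - 124 ≡ 86; y = λ·(62 - 86) - 59 ≡ 39. → (86, 39)
3P: (86, 39) + (62, 59). λ = (59 - 39)/(62 - 86) ≡ 20/73 mod 97. 73⁻¹ ≡ 4 (mod 97), so λ ≡ 80.
  x = λ² - 86 - 62 = 6400 - 148 ≡ 44; y = λ·(86 - 44) - 39 ≡ 23. → (44, 23)
3P = (44, 23).
Finally 3P + Q:
(44, 23) + (96, 55). λ = (55 - 23)/(96 - 44) ≡ 32/52 mod 97. 52⁻¹ ≡ 28 (mod 97), so λ ≡ 23.
  x = λ² - 44 - 96 = 529 - 140 ≡ 1; y = λ·(44 - 1) - 23 ≡ 93. → (1, 93)

(1, 93)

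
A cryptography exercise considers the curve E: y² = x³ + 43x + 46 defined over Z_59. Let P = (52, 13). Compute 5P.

Double-and-add on 5 = (101)₂. Start with P = (52, 13) for the leading 1-bit.
double: tangent at (52, 13): λ = (3·52² + 43)/(2·13) ≡ 13/26. 26⁻¹ ≡ 25 (mod 59) since 26·25 = 650 ≡ 1, so λ ≡ 13·25 ≡ 30.
  x = λ² - 52 - 52 = 900 - 104 ≡ 29; y = λ·(52 - 29) - 13 ≡ 28. → (29, 28)
double: tangent at (29, 28): λ = (3·29² + 43)/(2·28) ≡ 29/56. 56⁻¹ ≡ 39 (mod 59), so λ ≡ 29·39 ≡ 10.
  x = λ² - 29 - 29 = 100 - 58 ≡ 42; y = λ·(29 - 42) - 28 ≡ 19. → (42, 19)
add P: (42, 19) + (52, 13). λ = (13 - 19)/(52 - 42) ≡ 53/10 mod 59. 10⁻¹ ≡ 6 (mod 59), so λ ≡ 23.
  x = λ² - 42 - 52 = 529 - 94 ≡ 22; y = λ·(42 - 22) - 19 ≡ 28. → (22, 28)

(22, 28)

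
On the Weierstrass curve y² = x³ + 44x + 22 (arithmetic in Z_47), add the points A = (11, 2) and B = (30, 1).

(11, 2) + (30, 1). λ = (1 - 2)/(30 - 11) ≡ 46/19 mod 47. 19⁻¹ ≡ 5 (mod 47), so λ ≡ 42.
  x = λ² - 11 - 30 = 1764 - 41 ≡ 31; y = λ·(11 - 31) - 2 ≡ 4. → (31, 4)

(31, 4)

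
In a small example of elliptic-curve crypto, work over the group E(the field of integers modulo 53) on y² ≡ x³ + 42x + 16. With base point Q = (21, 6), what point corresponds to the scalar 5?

Repeated addition: build up to 5Q.
2Q: tangent at (21, 6): λ = (3·21² + 42)/(2·6) ≡ 40/12. 12⁻¹ ≡ 31 (mod 53), so λ ≡ 40·31 ≡ 21.
  x = λ² - 21 - 21 = 441 - 42 ≡ 28; y = λ·(21 - 28) - 6 ≡ 6. → (28, 6)
3Q: (28, 6) + (21, 6). λ = (6 - 6)/(21 - 28) ≡ 0/46 mod 53. 46⁻¹ ≡ 15 (mod 53) since 46·15 = 690 ≡ 1, so λ ≡ 0.
  x = λ² - 28 - 21 = 0 - 49 ≡ 4; y = λ·(28 - 4) - 6 ≡ 47. → (4, 47)
4Q: (4, 47) + (21, 6). λ = (6 - 47)/(21 - 4) ≡ 12/17 mod 53. 17⁻¹ ≡ 25 (mod 53) since 17·25 = 425 ≡ 1, so λ ≡ 35.
  x = λ² - 4 - 21 = 1225 - 25 ≡ 34; y = λ·(4 - 34) - 47 ≡ 16. → (34, 16)
5Q: (34, 16) + (21, 6). λ = (6 - 16)/(21 - 34) ≡ 43/40 mod 53. 40⁻¹ ≡ 4 (mod 53) since 40·4 = 160 ≡ 1, so λ ≡ 13.
  x = λ² - 34 - 21 = 169 - 55 ≡ 8; y = λ·(34 - 8) - 16 ≡ 4. → (8, 4)

(8, 4)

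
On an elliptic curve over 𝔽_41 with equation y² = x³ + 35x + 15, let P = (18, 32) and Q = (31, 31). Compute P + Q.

(25, 19)

(18, 32) + (31, 31). λ = (31 - 32)/(31 - 18) ≡ 40/13 mod 41. 13⁻¹ ≡ 19 (mod 41), so λ ≡ 22.
  x = λ² - 18 - 31 = 484 - 49 ≡ 25; y = λ·(18 - 25) - 32 ≡ 19. → (25, 19)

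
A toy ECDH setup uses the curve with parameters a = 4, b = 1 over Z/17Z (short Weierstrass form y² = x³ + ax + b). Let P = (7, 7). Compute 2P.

tangent at (7, 7): λ = (3·7² + 4)/(2·7) ≡ 15/14. 14⁻¹ ≡ 11 (mod 17), so λ ≡ 15·11 ≡ 12.
  x = λ² - 7 - 7 = 144 - 14 ≡ 11; y = λ·(7 - 11) - 7 ≡ 13. → (11, 13)

(11, 13)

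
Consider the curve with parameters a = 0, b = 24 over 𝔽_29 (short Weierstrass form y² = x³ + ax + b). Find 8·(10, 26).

(9, 12)

Write G = (10, 26).
Repeated addition: build up to 8G.
2G: tangent at (10, 26): λ = (3·10² + 0)/(2·26) ≡ 10/23. 23⁻¹ ≡ 24 (mod 29), so λ ≡ 10·24 ≡ 8.
  x = λ² - 10 - 10 = 64 - 20 ≡ 15; y = λ·(10 - 15) - 26 ≡ 21. → (15, 21)
3G: (15, 21) + (10, 26). λ = (26 - 21)/(10 - 15) ≡ 5/24 mod 29. 24⁻¹ ≡ 23 (mod 29), so λ ≡ 28.
  x = λ² - 15 - 10 = 784 - 25 ≡ 5; y = λ·(15 - 5) - 21 ≡ 27. → (5, 27)
4G: (5, 27) + (10, 26). λ = (26 - 27)/(10 - 5) ≡ 28/5 mod 29. 5⁻¹ ≡ 6 (mod 29), so λ ≡ 23.
  x = λ² - 5 - 10 = 529 - 15 ≡ 21; y = λ·(5 - 21) - 27 ≡ 11. → (21, 11)
5G: (21, 11) + (10, 26). λ = (26 - 11)/(10 - 21) ≡ 15/18 mod 29. 18⁻¹ ≡ 21 (mod 29) since 18·21 = 378 ≡ 1, so λ ≡ 25.
  x = λ² - 21 - 10 = 625 - 31 ≡ 14; y = λ·(21 - 14) - 11 ≡ 19. → (14, 19)
6G: (14, 19) + (10, 26). λ = (26 - 19)/(10 - 14) ≡ 7/25 mod 29. 25⁻¹ ≡ 7 (mod 29) since 25·7 = 175 ≡ 1, so λ ≡ 20.
  x = λ² - 14 - 10 = 400 - 24 ≡ 28; y = λ·(14 - 28) - 19 ≡ 20. → (28, 20)
7G: (28, 20) + (10, 26). λ = (26 - 20)/(10 - 28) ≡ 6/11 mod 29. 11⁻¹ ≡ 8 (mod 29), so λ ≡ 19.
  x = λ² - 28 - 10 = 361 - 38 ≡ 4; y = λ·(28 - 4) - 20 ≡ 1. → (4, 1)
8G: (4, 1) + (10, 26). λ = (26 - 1)/(10 - 4) ≡ 25/6 mod 29. 6⁻¹ ≡ 5 (mod 29), so λ ≡ 9.
  x = λ² - 4 - 10 = 81 - 14 ≡ 9; y = λ·(4 - 9) - 1 ≡ 12. → (9, 12)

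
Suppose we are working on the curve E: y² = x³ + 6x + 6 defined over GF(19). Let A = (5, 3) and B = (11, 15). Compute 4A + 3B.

First 4A:
Double-and-add on 4 = (100)₂. Start with A = (5, 3) for the leading 1-bit.
double: tangent at (5, 3): λ = (3·5² + 6)/(2·3) ≡ 5/6. 6⁻¹ ≡ 16 (mod 19), so λ ≡ 5·16 ≡ 4.
  x = λ² - 5 - 5 = 16 - 10 ≡ 6; y = λ·(5 - 6) - 3 ≡ 12. → (6, 12)
double: tangent at (6, 12): λ = (3·6² + 6)/(2·12) ≡ 0/5. 5⁻¹ ≡ 4 (mod 19) since 5·4 = 20 ≡ 1, so λ ≡ 0·4 ≡ 0.
  x = λ² - 6 - 6 = 0 - 12 ≡ 7; y = λ·(6 - 7) - 12 ≡ 7. → (7, 7)
4A = (7, 7).
Next 3B:
Repeated addition: build up to 3B.
2B: tangent at (11, 15): λ = (3·11² + 6)/(2·15) ≡ 8/11. 11⁻¹ ≡ 7 (mod 19) since 11·7 = 77 ≡ 1, so λ ≡ 8·7 ≡ 18.
  x = λ² - 11 - 11 = 324 - 22 ≡ 17; y = λ·(11 - 17) - 15 ≡ 10. → (17, 10)
3B: (17, 10) + (11, 15). λ = (15 - 10)/(11 - 17) ≡ 5/13 mod 19. 13⁻¹ ≡ 3 (mod 19), so λ ≡ 15.
  x = λ² - 17 - 11 = 225 - 28 ≡ 7; y = λ·(17 - 7) - 10 ≡ 7. → (7, 7)
3B = (7, 7).
Finally 4A + 3B:
tangent at (7, 7): λ = (3·7² + 6)/(2·7) ≡ 1/14. 14⁻¹ ≡ 15 (mod 19), so λ ≡ 1·15 ≡ 15.
  x = λ² - 7 - 7 = 225 - 14 ≡ 2; y = λ·(7 - 2) - 7 ≡ 11. → (2, 11)

(2, 11)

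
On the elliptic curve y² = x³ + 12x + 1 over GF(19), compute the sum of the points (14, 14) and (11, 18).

(0, 18)

(14, 14) + (11, 18). λ = (18 - 14)/(11 - 14) ≡ 4/16 mod 19. 16⁻¹ ≡ 6 (mod 19) since 16·6 = 96 ≡ 1, so λ ≡ 5.
  x = λ² - 14 - 11 = 25 - 25 ≡ 0; y = λ·(14 - 0) - 14 ≡ 18. → (0, 18)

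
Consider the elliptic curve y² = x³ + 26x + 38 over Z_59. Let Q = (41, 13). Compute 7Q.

(41, 46)

Repeated addition: build up to 7Q.
2Q: tangent at (41, 13): λ = (3·41² + 26)/(2·13) ≡ 54/26. 26⁻¹ ≡ 25 (mod 59), so λ ≡ 54·25 ≡ 52.
  x = λ² - 41 - 41 = 2704 - 82 ≡ 26; y = λ·(41 - 26) - 13 ≡ 0. → (26, 0)
3Q: (26, 0) + (41, 13). λ = (13 - 0)/(41 - 26) ≡ 13/15 mod 59. 15⁻¹ ≡ 4 (mod 59), so λ ≡ 52.
  x = λ² - 26 - 41 = 2704 - 67 ≡ 41; y = λ·(26 - 41) - 0 ≡ 46. → (41, 46)
4Q: (41, 46) + (41, 13): same x and y₁ ≡ -y₂, so the sum is ∞.
5Q: ∞ + (41, 13) = (41, 13) (identity).
6Q: tangent at (41, 13): λ = (3·41² + 26)/(2·13) ≡ 54/26. 26⁻¹ ≡ 25 (mod 59), so λ ≡ 54·25 ≡ 52.
  x = λ² - 41 - 41 = 2704 - 82 ≡ 26; y = λ·(41 - 26) - 13 ≡ 0. → (26, 0)
7Q: (26, 0) + (41, 13). λ = (13 - 0)/(41 - 26) ≡ 13/15 mod 59. 15⁻¹ ≡ 4 (mod 59) since 15·4 = 60 ≡ 1, so λ ≡ 52.
  x = λ² - 26 - 41 = 2704 - 67 ≡ 41; y = λ·(26 - 41) - 0 ≡ 46. → (41, 46)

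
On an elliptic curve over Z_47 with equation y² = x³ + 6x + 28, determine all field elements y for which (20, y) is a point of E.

x³ + 6x + 28 = 8148 ≡ 17 (mod 47).
Square roots of 17 mod 47: 8 and 39 (since 8² = 64 ≡ 17).

8, 39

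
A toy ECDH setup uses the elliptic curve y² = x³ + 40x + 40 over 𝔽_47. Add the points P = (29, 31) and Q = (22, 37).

(29, 31) + (22, 37). λ = (37 - 31)/(22 - 29) ≡ 6/40 mod 47. 40⁻¹ ≡ 20 (mod 47), so λ ≡ 26.
  x = λ² - 29 - 22 = 676 - 51 ≡ 14; y = λ·(29 - 14) - 31 ≡ 30. → (14, 30)

(14, 30)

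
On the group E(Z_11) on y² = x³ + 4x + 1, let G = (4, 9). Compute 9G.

O

Double-and-add on 9 = (1001)₂. Start with G = (4, 9) for the leading 1-bit.
double: tangent at (4, 9): λ = (3·4² + 4)/(2·9) ≡ 8/7. 7⁻¹ ≡ 8 (mod 11), so λ ≡ 8·8 ≡ 9.
  x = λ² - 4 - 4 = 81 - 8 ≡ 7; y = λ·(4 - 7) - 9 ≡ 8. → (7, 8)
double: tangent at (7, 8): λ = (3·7² + 4)/(2·8) ≡ 8/5. 5⁻¹ ≡ 9 (mod 11) since 5·9 = 45 ≡ 1, so λ ≡ 8·9 ≡ 6.
  x = λ² - 7 - 7 = 36 - 14 ≡ 0; y = λ·(7 - 0) - 8 ≡ 1. → (0, 1)
double: tangent at (0, 1): λ = (3·0² + 4)/(2·1) ≡ 4/2. 2⁻¹ ≡ 6 (mod 11) since 2·6 = 12 ≡ 1, so λ ≡ 4·6 ≡ 2.
  x = λ² - 0 - 0 = 4 - 0 ≡ 4; y = λ·(0 - 4) - 1 ≡ 2. → (4, 2)
add G: (4, 2) + (4, 9): same x and y₁ ≡ -y₂, so the sum is the point at infinity.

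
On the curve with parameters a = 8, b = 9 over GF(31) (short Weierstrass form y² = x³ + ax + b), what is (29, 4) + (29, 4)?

(18, 8)

tangent at (29, 4): λ = (3·29² + 8)/(2·4) ≡ 20/8. 8⁻¹ ≡ 4 (mod 31), so λ ≡ 20·4 ≡ 18.
  x = λ² - 29 - 29 = 324 - 58 ≡ 18; y = λ·(29 - 18) - 4 ≡ 8. → (18, 8)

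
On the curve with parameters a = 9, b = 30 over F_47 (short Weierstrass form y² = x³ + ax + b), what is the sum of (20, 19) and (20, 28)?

The two points share x = 20 and their y-coordinates satisfy 19 + 28 ≡ 0 (mod 47), so they are inverses. Their sum is 𝒪.

O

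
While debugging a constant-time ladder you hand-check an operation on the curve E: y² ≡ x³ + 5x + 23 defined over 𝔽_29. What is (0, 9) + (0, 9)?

tangent at (0, 9): λ = (3·0² + 5)/(2·9) ≡ 5/18. 18⁻¹ ≡ 21 (mod 29) since 18·21 = 378 ≡ 1, so λ ≡ 5·21 ≡ 18.
  x = λ² - 0 - 0 = 324 - 0 ≡ 5; y = λ·(0 - 5) - 9 ≡ 17. → (5, 17)

(5, 17)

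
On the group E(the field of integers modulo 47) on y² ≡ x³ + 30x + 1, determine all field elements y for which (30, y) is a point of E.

none

x³ + 30x + 1 = 27901 ≡ 30 (mod 47).
30 is a non-residue mod 47; no y exists.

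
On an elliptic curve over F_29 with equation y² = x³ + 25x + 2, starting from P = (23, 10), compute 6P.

(19, 12)

Double-and-add on 6 = (110)₂. Start with P = (23, 10) for the leading 1-bit.
double: tangent at (23, 10): λ = (3·23² + 25)/(2·10) ≡ 17/20. 20⁻¹ ≡ 16 (mod 29) since 20·16 = 320 ≡ 1, so λ ≡ 17·16 ≡ 11.
  x = λ² - 23 - 23 = 121 - 46 ≡ 17; y = λ·(23 - 17) - 10 ≡ 27. → (17, 27)
add P: (17, 27) + (23, 10). λ = (10 - 27)/(23 - 17) ≡ 12/6 mod 29. 6⁻¹ ≡ 5 (mod 29), so λ ≡ 2.
  x = λ² - 17 - 23 = 4 - 40 ≡ 22; y = λ·(17 - 22) - 27 ≡ 21. → (22, 21)
double: tangent at (22, 21): λ = (3·22² + 25)/(2·21) ≡ 27/13. 13⁻¹ ≡ 9 (mod 29) since 13·9 = 117 ≡ 1, so λ ≡ 27·9 ≡ 11.
  x = λ² - 22 - 22 = 121 - 44 ≡ 19; y = λ·(22 - 19) - 21 ≡ 12. → (19, 12)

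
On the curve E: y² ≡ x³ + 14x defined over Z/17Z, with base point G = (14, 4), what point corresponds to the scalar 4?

Repeated addition: build up to 4G.
2G: tangent at (14, 4): λ = (3·14² + 14)/(2·4) ≡ 7/8. 8⁻¹ ≡ 15 (mod 17) since 8·15 = 120 ≡ 1, so λ ≡ 7·15 ≡ 3.
  x = λ² - 14 - 14 = 9 - 28 ≡ 15; y = λ·(14 - 15) - 4 ≡ 10. → (15, 10)
3G: (15, 10) + (14, 4). λ = (4 - 10)/(14 - 15) ≡ 11/16 mod 17. 16⁻¹ ≡ 16 (mod 17) since 16·16 = 256 ≡ 1, so λ ≡ 6.
  x = λ² - 15 - 14 = 36 - 29 ≡ 7; y = λ·(15 - 7) - 10 ≡ 4. → (7, 4)
4G: (7, 4) + (14, 4). λ = (4 - 4)/(14 - 7) ≡ 0/7 mod 17. 7⁻¹ ≡ 5 (mod 17) since 7·5 = 35 ≡ 1, so λ ≡ 0.
  x = λ² - 7 - 14 = 0 - 21 ≡ 13; y = λ·(7 - 13) - 4 ≡ 13. → (13, 13)

(13, 13)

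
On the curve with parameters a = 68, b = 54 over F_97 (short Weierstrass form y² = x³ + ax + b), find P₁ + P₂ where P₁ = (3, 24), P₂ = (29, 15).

(3, 24) + (29, 15). λ = (15 - 24)/(29 - 3) ≡ 88/26 mod 97. 26⁻¹ ≡ 56 (mod 97) since 26·56 = 1456 ≡ 1, so λ ≡ 78.
  x = λ² - 3 - 29 = 6084 - 32 ≡ 38; y = λ·(3 - 38) - 24 ≡ 59. → (38, 59)

(38, 59)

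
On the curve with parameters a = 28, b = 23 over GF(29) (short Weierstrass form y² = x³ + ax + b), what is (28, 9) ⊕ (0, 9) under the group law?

(28, 9) + (0, 9). λ = (9 - 9)/(0 - 28) ≡ 0/1 mod 29. 1⁻¹ ≡ 1 (mod 29) since 1·1 = 1 ≡ 1, so λ ≡ 0.
  x = λ² - 28 - 0 = 0 - 28 ≡ 1; y = λ·(28 - 1) - 9 ≡ 20. → (1, 20)

(1, 20)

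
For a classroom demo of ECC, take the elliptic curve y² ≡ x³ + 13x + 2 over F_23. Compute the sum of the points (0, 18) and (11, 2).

(0, 18) + (11, 2). λ = (2 - 18)/(11 - 0) ≡ 7/11 mod 23. 11⁻¹ ≡ 21 (mod 23), so λ ≡ 9.
  x = λ² - 0 - 11 = 81 - 11 ≡ 1; y = λ·(0 - 1) - 18 ≡ 19. → (1, 19)

(1, 19)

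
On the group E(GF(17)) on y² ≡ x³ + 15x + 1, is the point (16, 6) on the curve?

yes

y² = 6² ≡ 2; x³ + 15x + 1 = 4337 ≡ 2 (mod 17). 2 = 2.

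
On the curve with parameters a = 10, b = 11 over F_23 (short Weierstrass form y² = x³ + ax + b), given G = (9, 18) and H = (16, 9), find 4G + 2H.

O

First 4G:
Repeated addition: build up to 4G.
2G: tangent at (9, 18): λ = (3·9² + 10)/(2·18) ≡ 0/13. 13⁻¹ ≡ 16 (mod 23) since 13·16 = 208 ≡ 1, so λ ≡ 0·16 ≡ 0.
  x = λ² - 9 - 9 = 0 - 18 ≡ 5; y = λ·(9 - 5) - 18 ≡ 5. → (5, 5)
3G: (5, 5) + (9, 18). λ = (18 - 5)/(9 - 5) ≡ 13/4 mod 23. 4⁻¹ ≡ 6 (mod 23), so λ ≡ 9.
  x = λ² - 5 - 9 = 81 - 14 ≡ 21; y = λ·(5 - 21) - 5 ≡ 12. → (21, 12)
4G: (21, 12) + (9, 18). λ = (18 - 12)/(9 - 21) ≡ 6/11 mod 23. 11⁻¹ ≡ 21 (mod 23), so λ ≡ 11.
  x = λ² - 21 - 9 = 121 - 30 ≡ 22; y = λ·(21 - 22) - 12 ≡ 0. → (22, 0)
4G = (22, 0).
Next 2H:
Repeated addition: build up to 2H.
2H: tangent at (16, 9): λ = (3·16² + 10)/(2·9) ≡ 19/18. 18⁻¹ ≡ 9 (mod 23) since 18·9 = 162 ≡ 1, so λ ≡ 19·9 ≡ 10.
  x = λ² - 16 - 16 = 100 - 32 ≡ 22; y = λ·(16 - 22) - 9 ≡ 0. → (22, 0)
2H = (22, 0).
Finally 4G + 2H:
(22, 0) + (22, 0): same x and y₁ ≡ -y₂, so the sum is ∞.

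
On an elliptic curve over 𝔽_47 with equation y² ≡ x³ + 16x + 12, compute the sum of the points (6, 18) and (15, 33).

(34, 45)

(6, 18) + (15, 33). λ = (33 - 18)/(15 - 6) ≡ 15/9 mod 47. 9⁻¹ ≡ 21 (mod 47) since 9·21 = 189 ≡ 1, so λ ≡ 33.
  x = λ² - 6 - 15 = 1089 - 21 ≡ 34; y = λ·(6 - 34) - 18 ≡ 45. → (34, 45)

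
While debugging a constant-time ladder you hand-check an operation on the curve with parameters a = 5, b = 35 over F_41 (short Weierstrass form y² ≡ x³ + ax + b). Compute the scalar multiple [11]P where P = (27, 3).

Double-and-add on 11 = (1011)₂. Start with P = (27, 3) for the leading 1-bit.
double: tangent at (27, 3): λ = (3·27² + 5)/(2·3) ≡ 19/6. 6⁻¹ ≡ 7 (mod 41), so λ ≡ 19·7 ≡ 10.
  x = λ² - 27 - 27 = 100 - 54 ≡ 5; y = λ·(27 - 5) - 3 ≡ 12. → (5, 12)
double: tangent at (5, 12): λ = (3·5² + 5)/(2·12) ≡ 39/24. 24⁻¹ ≡ 12 (mod 41), so λ ≡ 39·12 ≡ 17.
  x = λ² - 5 - 5 = 289 - 10 ≡ 33; y = λ·(5 - 33) - 12 ≡ 4. → (33, 4)
add P: (33, 4) + (27, 3). λ = (3 - 4)/(27 - 33) ≡ 40/35 mod 41. 35⁻¹ ≡ 34 (mod 41), so λ ≡ 7.
  x = λ² - 33 - 27 = 49 - 60 ≡ 30; y = λ·(33 - 30) - 4 ≡ 17. → (30, 17)
double: tangent at (30, 17): λ = (3·30² + 5)/(2·17) ≡ 40/34. 34⁻¹ ≡ 35 (mod 41), so λ ≡ 40·35 ≡ 6.
  x = λ² - 30 - 30 = 36 - 60 ≡ 17; y = λ·(30 - 17) - 17 ≡ 20. → (17, 20)
add P: (17, 20) + (27, 3). λ = (3 - 20)/(27 - 17) ≡ 24/10 mod 41. 10⁻¹ ≡ 37 (mod 41), so λ ≡ 27.
  x = λ² - 17 - 27 = 729 - 44 ≡ 29; y = λ·(17 - 29) - 20 ≡ 25. → (29, 25)

(29, 25)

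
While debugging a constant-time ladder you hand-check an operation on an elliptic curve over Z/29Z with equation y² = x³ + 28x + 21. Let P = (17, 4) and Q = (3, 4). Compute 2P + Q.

(4, 9)

First 2P:
Repeated addition: build up to 2P.
2P: tangent at (17, 4): λ = (3·17² + 28)/(2·4) ≡ 25/8. 8⁻¹ ≡ 11 (mod 29) since 8·11 = 88 ≡ 1, so λ ≡ 25·11 ≡ 14.
  x = λ² - 17 - 17 = 196 - 34 ≡ 17; y = λ·(17 - 17) - 4 ≡ 25. → (17, 25)
2P = (17, 25).
Finally 2P + Q:
(17, 25) + (3, 4). λ = (4 - 25)/(3 - 17) ≡ 8/15 mod 29. 15⁻¹ ≡ 2 (mod 29) since 15·2 = 30 ≡ 1, so λ ≡ 16.
  x = λ² - 17 - 3 = 256 - 20 ≡ 4; y = λ·(17 - 4) - 25 ≡ 9. → (4, 9)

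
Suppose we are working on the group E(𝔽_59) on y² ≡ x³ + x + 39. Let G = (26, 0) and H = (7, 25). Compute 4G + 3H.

First 4G:
Repeated addition: build up to 4G.
2G: (26, 0) + (26, 0): same x and y₁ ≡ -y₂, so the sum is 𝒪.
3G: 𝒪 + (26, 0) = (26, 0) (identity).
4G: (26, 0) + (26, 0): same x and y₁ ≡ -y₂, so the sum is 𝒪.
4G = 𝒪.
Next 3H:
Repeated addition: build up to 3H.
2H: tangent at (7, 25): λ = (3·7² + 1)/(2·25) ≡ 30/50. 50⁻¹ ≡ 13 (mod 59) since 50·13 = 650 ≡ 1, so λ ≡ 30·13 ≡ 36.
  x = λ² - 7 - 7 = 1296 - 14 ≡ 43; y = λ·(7 - 43) - 25 ≡ 36. → (43, 36)
3H: (43, 36) + (7, 25). λ = (25 - 36)/(7 - 43) ≡ 48/23 mod 59. 23⁻¹ ≡ 18 (mod 59), so λ ≡ 38.
  x = λ² - 43 - 7 = 1444 - 50 ≡ 37; y = λ·(43 - 37) - 36 ≡ 15. → (37, 15)
3H = (37, 15).
Finally 4G + 3H:
𝒪 + (37, 15) = (37, 15) (identity).

(37, 15)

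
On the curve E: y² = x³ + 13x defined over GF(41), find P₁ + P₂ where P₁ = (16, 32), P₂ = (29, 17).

(0, 0)

(16, 32) + (29, 17). λ = (17 - 32)/(29 - 16) ≡ 26/13 mod 41. 13⁻¹ ≡ 19 (mod 41), so λ ≡ 2.
  x = λ² - 16 - 29 = 4 - 45 ≡ 0; y = λ·(16 - 0) - 32 ≡ 0. → (0, 0)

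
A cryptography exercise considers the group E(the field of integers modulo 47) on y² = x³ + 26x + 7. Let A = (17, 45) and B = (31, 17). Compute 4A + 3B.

First 4A:
Repeated addition: build up to 4A.
2A: tangent at (17, 45): λ = (3·17² + 26)/(2·45) ≡ 0/43. 43⁻¹ ≡ 35 (mod 47) since 43·35 = 1505 ≡ 1, so λ ≡ 0·35 ≡ 0.
  x = λ² - 17 - 17 = 0 - 34 ≡ 13; y = λ·(17 - 13) - 45 ≡ 2. → (13, 2)
3A: (13, 2) + (17, 45). λ = (45 - 2)/(17 - 13) ≡ 43/4 mod 47. 4⁻¹ ≡ 12 (mod 47), so λ ≡ 46.
  x = λ² - 13 - 17 = 2116 - 30 ≡ 18; y = λ·(13 - 18) - 2 ≡ 3. → (18, 3)
4A: (18, 3) + (17, 45). λ = (45 - 3)/(17 - 18) ≡ 42/46 mod 47. 46⁻¹ ≡ 46 (mod 47), so λ ≡ 5.
  x = λ² - 18 - 17 = 25 - 35 ≡ 37; y = λ·(18 - 37) - 3 ≡ 43. → (37, 43)
4A = (37, 43).
Next 3B:
Repeated addition: build up to 3B.
2B: tangent at (31, 17): λ = (3·31² + 26)/(2·17) ≡ 42/34. 34⁻¹ ≡ 18 (mod 47), so λ ≡ 42·18 ≡ 4.
  x = λ² - 31 - 31 = 16 - 62 ≡ 1; y = λ·(31 - 1) - 17 ≡ 9. → (1, 9)
3B: (1, 9) + (31, 17). λ = (17 - 9)/(31 - 1) ≡ 8/30 mod 47. 30⁻¹ ≡ 11 (mod 47), so λ ≡ 41.
  x = λ² - 1 - 31 = 1681 - 32 ≡ 4; y = λ·(1 - 4) - 9 ≡ 9. → (4, 9)
3B = (4, 9).
Finally 4A + 3B:
(37, 43) + (4, 9). λ = (9 - 43)/(4 - 37) ≡ 13/14 mod 47. 14⁻¹ ≡ 37 (mod 47), so λ ≡ 11.
  x = λ² - 37 - 4 = 121 - 41 ≡ 33; y = λ·(37 - 33) - 43 ≡ 1. → (33, 1)

(33, 1)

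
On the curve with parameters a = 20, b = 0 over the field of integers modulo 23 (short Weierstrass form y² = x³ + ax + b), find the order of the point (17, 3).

12

2P: tangent at (17, 3): λ = (3·17² + 20)/(2·3) ≡ 13/6. 6⁻¹ ≡ 4 (mod 23) since 6·4 = 24 ≡ 1, so λ ≡ 13·4 ≡ 6.
  x = λ² - 17 - 17 = 36 - 34 ≡ 2; y = λ·(17 - 2) - 3 ≡ 18. → (2, 18)
3P: (2, 18) + (17, 3). λ = (3 - 18)/(17 - 2) ≡ 8/15 mod 23. 15⁻¹ ≡ 20 (mod 23), so λ ≡ 22.
  x = λ² - 2 - 17 = 484 - 19 ≡ 5; y = λ·(2 - 5) - 18 ≡ 8. → (5, 8)
4P: (5, 8) + (17, 3). λ = (3 - 8)/(17 - 5) ≡ 18/12 mod 23. 12⁻¹ ≡ 2 (mod 23) since 12·2 = 24 ≡ 1, so λ ≡ 13.
  x = λ² - 5 - 17 = 169 - 22 ≡ 9; y = λ·(5 - 9) - 8 ≡ 9. → (9, 9)
5P: (9, 9) + (17, 3). λ = (3 - 9)/(17 - 9) ≡ 17/8 mod 23. 8⁻¹ ≡ 3 (mod 23) since 8·3 = 24 ≡ 1, so λ ≡ 5.
  x = λ² - 9 - 17 = 25 - 26 ≡ 22; y = λ·(9 - 22) - 9 ≡ 18. → (22, 18)
6P: (22, 18) + (17, 3). λ = (3 - 18)/(17 - 22) ≡ 8/18 mod 23. 18⁻¹ ≡ 9 (mod 23) since 18·9 = 162 ≡ 1, so λ ≡ 3.
  x = λ² - 22 - 17 = 9 - 39 ≡ 16; y = λ·(22 - 16) - 18 ≡ 0. → (16, 0)
7P: (16, 0) + (17, 3). λ = (3 - 0)/(17 - 16) ≡ 3/1 mod 23. 1⁻¹ ≡ 1 (mod 23), so λ ≡ 3.
  x = λ² - 16 - 17 = 9 - 33 ≡ 22; y = λ·(16 - 22) - 0 ≡ 5. → (22, 5)
8P: (22, 5) + (17, 3). λ = (3 - 5)/(17 - 22) ≡ 21/18 mod 23. 18⁻¹ ≡ 9 (mod 23), so λ ≡ 5.
  x = λ² - 22 - 17 = 25 - 39 ≡ 9; y = λ·(22 - 9) - 5 ≡ 14. → (9, 14)
9P: (9, 14) + (17, 3). λ = (3 - 14)/(17 - 9) ≡ 12/8 mod 23. 8⁻¹ ≡ 3 (mod 23), so λ ≡ 13.
  x = λ² - 9 - 17 = 169 - 26 ≡ 5; y = λ·(9 - 5) - 14 ≡ 15. → (5, 15)
10P: (5, 15) + (17, 3). λ = (3 - 15)/(17 - 5) ≡ 11/12 mod 23. 12⁻¹ ≡ 2 (mod 23), so λ ≡ 22.
  x = λ² - 5 - 17 = 484 - 22 ≡ 2; y = λ·(5 - 2) - 15 ≡ 5. → (2, 5)
11P: (2, 5) + (17, 3). λ = (3 - 5)/(17 - 2) ≡ 21/15 mod 23. 15⁻¹ ≡ 20 (mod 23), so λ ≡ 6.
  x = λ² - 2 - 17 = 36 - 19 ≡ 17; y = λ·(2 - 17) - 5 ≡ 20. → (17, 20)
12P: (17, 20) + (17, 3): same x and y₁ ≡ -y₂, so the sum is O.
12P = O, so the order is 12.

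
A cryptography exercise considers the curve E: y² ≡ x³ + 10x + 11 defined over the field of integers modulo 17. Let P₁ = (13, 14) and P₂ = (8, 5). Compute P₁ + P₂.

(4, 9)

(13, 14) + (8, 5). λ = (5 - 14)/(8 - 13) ≡ 8/12 mod 17. 12⁻¹ ≡ 10 (mod 17) since 12·10 = 120 ≡ 1, so λ ≡ 12.
  x = λ² - 13 - 8 = 144 - 21 ≡ 4; y = λ·(13 - 4) - 14 ≡ 9. → (4, 9)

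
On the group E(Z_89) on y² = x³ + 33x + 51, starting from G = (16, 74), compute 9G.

(82, 10)

Repeated addition: build up to 9G.
2G: tangent at (16, 74): λ = (3·16² + 33)/(2·74) ≡ 0/59. 59⁻¹ ≡ 86 (mod 89), so λ ≡ 0·86 ≡ 0.
  x = λ² - 16 - 16 = 0 - 32 ≡ 57; y = λ·(16 - 57) - 74 ≡ 15. → (57, 15)
3G: (57, 15) + (16, 74). λ = (74 - 15)/(16 - 57) ≡ 59/48 mod 89. 48⁻¹ ≡ 13 (mod 89), so λ ≡ 55.
  x = λ² - 57 - 16 = 3025 - 73 ≡ 15; y = λ·(57 - 15) - 15 ≡ 70. → (15, 70)
4G: (15, 70) + (16, 74). λ = (74 - 70)/(16 - 15) ≡ 4/1 mod 89. 1⁻¹ ≡ 1 (mod 89), so λ ≡ 4.
  x = λ² - 15 - 16 = 16 - 31 ≡ 74; y = λ·(15 - 74) - 70 ≡ 50. → (74, 50)
5G: (74, 50) + (16, 74). λ = (74 - 50)/(16 - 74) ≡ 24/31 mod 89. 31⁻¹ ≡ 23 (mod 89), so λ ≡ 18.
  x = λ² - 74 - 16 = 324 - 90 ≡ 56; y = λ·(74 - 56) - 50 ≡ 7. → (56, 7)
6G: (56, 7) + (16, 74). λ = (74 - 7)/(16 - 56) ≡ 67/49 mod 89. 49⁻¹ ≡ 20 (mod 89) since 49·20 = 980 ≡ 1, so λ ≡ 5.
  x = λ² - 56 - 16 = 25 - 72 ≡ 42; y = λ·(56 - 42) - 7 ≡ 63. → (42, 63)
7G: (42, 63) + (16, 74). λ = (74 - 63)/(16 - 42) ≡ 11/63 mod 89. 63⁻¹ ≡ 65 (mod 89) since 63·65 = 4095 ≡ 1, so λ ≡ 3.
  x = λ² - 42 - 16 = 9 - 58 ≡ 40; y = λ·(42 - 40) - 63 ≡ 32. → (40, 32)
8G: (40, 32) + (16, 74). λ = (74 - 32)/(16 - 40) ≡ 42/65 mod 89. 65⁻¹ ≡ 63 (mod 89), so λ ≡ 65.
  x = λ² - 40 - 16 = 4225 - 56 ≡ 75; y = λ·(40 - 75) - 32 ≡ 7. → (75, 7)
9G: (75, 7) + (16, 74). λ = (74 - 7)/(16 - 75) ≡ 67/30 mod 89. 30⁻¹ ≡ 3 (mod 89) since 30·3 = 90 ≡ 1, so λ ≡ 23.
  x = λ² - 75 - 16 = 529 - 91 ≡ 82; y = λ·(75 - 82) - 7 ≡ 10. → (82, 10)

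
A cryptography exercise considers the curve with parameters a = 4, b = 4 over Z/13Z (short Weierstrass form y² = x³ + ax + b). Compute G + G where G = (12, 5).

(6, 7)

tangent at (12, 5): λ = (3·12² + 4)/(2·5) ≡ 7/10. 10⁻¹ ≡ 4 (mod 13) since 10·4 = 40 ≡ 1, so λ ≡ 7·4 ≡ 2.
  x = λ² - 12 - 12 = 4 - 24 ≡ 6; y = λ·(12 - 6) - 5 ≡ 7. → (6, 7)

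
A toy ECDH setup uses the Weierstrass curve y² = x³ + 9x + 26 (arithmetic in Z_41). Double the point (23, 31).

tangent at (23, 31): λ = (3·23² + 9)/(2·31) ≡ 38/21. 21⁻¹ ≡ 2 (mod 41) since 21·2 = 42 ≡ 1, so λ ≡ 38·2 ≡ 35.
  x = λ² - 23 - 23 = 1225 - 46 ≡ 31; y = λ·(23 - 31) - 31 ≡ 17. → (31, 17)

(31, 17)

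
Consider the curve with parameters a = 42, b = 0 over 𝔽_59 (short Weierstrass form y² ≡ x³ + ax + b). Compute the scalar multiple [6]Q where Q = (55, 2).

Double-and-add on 6 = (110)₂. Start with Q = (55, 2) for the leading 1-bit.
double: tangent at (55, 2): λ = (3·55² + 42)/(2·2) ≡ 31/4. 4⁻¹ ≡ 15 (mod 59), so λ ≡ 31·15 ≡ 52.
  x = λ² - 55 - 55 = 2704 - 110 ≡ 57; y = λ·(55 - 57) - 2 ≡ 12. → (57, 12)
add Q: (57, 12) + (55, 2). λ = (2 - 12)/(55 - 57) ≡ 49/57 mod 59. 57⁻¹ ≡ 29 (mod 59) since 57·29 = 1653 ≡ 1, so λ ≡ 5.
  x = λ² - 57 - 55 = 25 - 112 ≡ 31; y = λ·(57 - 31) - 12 ≡ 0. → (31, 0)
double: (31, 0) + (31, 0): same x and y₁ ≡ -y₂, so the sum is O.

O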